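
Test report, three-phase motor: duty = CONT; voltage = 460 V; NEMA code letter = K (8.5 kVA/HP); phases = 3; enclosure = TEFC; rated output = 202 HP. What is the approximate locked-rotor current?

2160 A

S_LR = 8.5 × 202 = 1717 kVA
I_LR = S_LR/(√3·V_L) = 1717000/(1.732×460) = 2160 A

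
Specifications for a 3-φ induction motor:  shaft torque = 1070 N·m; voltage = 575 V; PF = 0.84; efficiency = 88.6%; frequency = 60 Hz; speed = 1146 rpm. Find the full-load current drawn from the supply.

173 A

ω = 2π×1146/60 = 120 rad/s; P_out = τω = 1070 × 120 = 128400 W
P_in = P_out / η = 128400 / 0.886 = 144921 W
I_L = P_in / (√3·V_L·cosφ) = 144921 / (1.732 × 575 × 0.84) = 173 A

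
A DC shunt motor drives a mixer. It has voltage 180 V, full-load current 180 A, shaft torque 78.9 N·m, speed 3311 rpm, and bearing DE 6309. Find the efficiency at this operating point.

84.4 %

ω = 2π × 3311/60 = 346.7 rad/s; P_out = τω = 78.9 × 346.7 = 27355 W
P_in = V·I = 180 × 180 = 32400 W
η = P_out / P_in = 27355 / 32400 = 0.844 = 84.4%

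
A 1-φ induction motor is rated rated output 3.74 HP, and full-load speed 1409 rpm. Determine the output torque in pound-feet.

13.9 lb·ft

P_out = 3.74 × 746 = 2790 W
ω = 2π × 1409/60 = 147.6 rad/s
τ = P_out/ω = 2790/147.6 = 18.9 N·m
In lb·ft: 18.9/1.356 = 13.9 lb·ft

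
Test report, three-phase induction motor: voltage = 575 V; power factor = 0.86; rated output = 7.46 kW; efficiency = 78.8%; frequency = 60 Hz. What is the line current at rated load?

11.1 A

P_out = 7.46 kW = 7460 W
P_in = P_out / η = 7460 / 0.788 = 9467 W
I_L = P_in / (√3·V_L·cosφ) = 9467 / (1.732 × 575 × 0.86) = 11.1 A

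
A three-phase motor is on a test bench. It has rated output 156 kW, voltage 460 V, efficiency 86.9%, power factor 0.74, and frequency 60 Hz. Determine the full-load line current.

304 A

P_out = 156 kW = 156000 W
P_in = P_out / η = 156000 / 0.869 = 179517 W
I_L = P_in / (√3·V_L·cosφ) = 179517 / (1.732 × 460 × 0.74) = 304 A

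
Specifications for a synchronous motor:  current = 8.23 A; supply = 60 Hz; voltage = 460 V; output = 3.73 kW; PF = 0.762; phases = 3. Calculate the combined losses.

P_in = √3·V·I·cosφ = 1.732×460×8.23×0.762 = 4996 W
P_out = 3730 W
Losses = P_in − P_out = 4996 − 3730 = 1266 W

1270 W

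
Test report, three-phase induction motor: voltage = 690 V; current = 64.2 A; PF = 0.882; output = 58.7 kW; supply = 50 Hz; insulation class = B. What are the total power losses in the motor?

P_in = √3·V·I·cosφ = 1.732×690×64.2×0.882 = 67671 W
P_out = 58700 W
Losses = P_in − P_out = 67671 − 58700 = 8971 W

8.97 kW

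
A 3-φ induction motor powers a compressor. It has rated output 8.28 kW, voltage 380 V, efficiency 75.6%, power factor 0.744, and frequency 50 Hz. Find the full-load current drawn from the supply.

22.4 A

P_out = 8.28 kW = 8280 W
P_in = P_out / η = 8280 / 0.756 = 10952 W
I_L = P_in / (√3·V_L·cosφ) = 10952 / (1.732 × 380 × 0.744) = 22.4 A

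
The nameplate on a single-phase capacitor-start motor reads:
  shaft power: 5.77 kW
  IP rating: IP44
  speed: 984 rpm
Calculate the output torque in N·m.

56 N·m

ω = 2π × 984/60 = 103 rad/s
τ = P/ω = 5770/103 = 56 N·m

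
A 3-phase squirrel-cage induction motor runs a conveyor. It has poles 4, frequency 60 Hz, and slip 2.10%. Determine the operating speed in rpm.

n_s = 120f/p = 120×60/4 = 1800 rpm
n = n_s(1 − s) = 1800 × (1 − 0.021) = 1762 rpm

1762 rpm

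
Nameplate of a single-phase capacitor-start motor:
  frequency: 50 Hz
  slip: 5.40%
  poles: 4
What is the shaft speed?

1419 rpm

n_s = 120f/p = 120×50/4 = 1500 rpm
n = n_s(1 − s) = 1500 × (1 − 0.054) = 1419 rpm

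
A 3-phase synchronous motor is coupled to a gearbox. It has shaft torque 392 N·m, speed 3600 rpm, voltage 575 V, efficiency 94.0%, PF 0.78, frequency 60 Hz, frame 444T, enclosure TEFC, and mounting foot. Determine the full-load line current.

202 A

ω = 2π×3600/60 = 377 rad/s; P_out = τω = 392 × 377 = 147784 W
P_in = P_out / η = 147784 / 0.940 = 157217 W
I_L = P_in / (√3·V_L·cosφ) = 157217 / (1.732 × 575 × 0.78) = 202 A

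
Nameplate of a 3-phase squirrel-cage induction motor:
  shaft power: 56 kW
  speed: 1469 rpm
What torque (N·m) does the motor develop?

364 N·m

ω = 2π × 1469/60 = 153.8 rad/s
τ = P/ω = 56000/153.8 = 364 N·m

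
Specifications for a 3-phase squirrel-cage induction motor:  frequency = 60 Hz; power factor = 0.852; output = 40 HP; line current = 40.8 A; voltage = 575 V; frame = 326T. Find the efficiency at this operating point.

86.2 %

P_out = 40 × 746 = 29840 W
P_in = √3·V_L·I_L·cosφ = 1.732 × 575 × 40.8 × 0.852 = 34619 W
η = P_out / P_in = 29840 / 34619 = 0.862 = 86.2%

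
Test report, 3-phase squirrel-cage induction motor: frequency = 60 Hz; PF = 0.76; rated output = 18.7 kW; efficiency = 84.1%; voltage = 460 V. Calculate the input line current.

P_out = 18.7 kW = 18700 W
P_in = P_out / η = 18700 / 0.841 = 22235 W
I_L = P_in / (√3·V_L·cosφ) = 22235 / (1.732 × 460 × 0.76) = 36.7 A

36.7 A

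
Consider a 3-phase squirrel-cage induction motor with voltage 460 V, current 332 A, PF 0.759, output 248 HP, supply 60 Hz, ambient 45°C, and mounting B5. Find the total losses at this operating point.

P_in = √3·V·I·cosφ = 1.732×460×332×0.759 = 200764 W
P_out = 248×746 = 185008 W
Losses = P_in − P_out = 200764 − 185008 = 15756 W

15.8 kW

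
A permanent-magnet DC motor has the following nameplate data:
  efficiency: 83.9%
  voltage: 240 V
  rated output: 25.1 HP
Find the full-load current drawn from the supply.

93 A

P_out = 25.1 × 746 = 18725 W
P_in = P_out / η = 18725 / 0.839 = 22318 W
I = P_in / V = 22318 / 240 = 93 A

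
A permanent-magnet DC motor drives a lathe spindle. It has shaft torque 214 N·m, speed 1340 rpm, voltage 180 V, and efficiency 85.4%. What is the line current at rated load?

ω = 2π×1340/60 = 140.3 rad/s; P_out = τω = 214 × 140.3 = 30024 W
P_in = P_out / η = 30024 / 0.854 = 35157 W
I = P_in / V = 35157 / 180 = 195 A

195 A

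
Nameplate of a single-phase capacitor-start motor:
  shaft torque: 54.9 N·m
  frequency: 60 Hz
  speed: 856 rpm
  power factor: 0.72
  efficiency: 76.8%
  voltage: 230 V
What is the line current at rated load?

ω = 2π×856/60 = 89.64 rad/s; P_out = τω = 54.9 × 89.64 = 4921 W
P_in = P_out / η = 4921 / 0.768 = 6408 W
I = P_in / (V·cosφ) = 6408 / (230 × 0.72) = 38.7 A

38.7 A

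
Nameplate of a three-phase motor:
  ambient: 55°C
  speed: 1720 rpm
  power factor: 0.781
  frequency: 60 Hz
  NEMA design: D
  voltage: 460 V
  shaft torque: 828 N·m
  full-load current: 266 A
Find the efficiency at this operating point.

90.1 %

ω = 2π × 1720/60 = 180.1 rad/s; P_out = τω = 828 × 180.1 = 149123 W
P_in = √3·V_L·I_L·cosφ = 1.732 × 460 × 266 × 0.781 = 165515 W
η = P_out / P_in = 149123 / 165515 = 0.901 = 90.1%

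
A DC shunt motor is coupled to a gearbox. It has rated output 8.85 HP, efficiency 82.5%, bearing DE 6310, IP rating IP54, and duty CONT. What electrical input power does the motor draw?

P_out = 8.85 × 746 = 6602 W
P_in = P_out/η = 6602/0.825 = 8002 W = 8 kW

8 kW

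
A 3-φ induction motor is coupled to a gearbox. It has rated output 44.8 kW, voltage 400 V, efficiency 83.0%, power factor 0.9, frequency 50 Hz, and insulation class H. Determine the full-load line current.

P_out = 44.8 kW = 44800 W
P_in = P_out / η = 44800 / 0.830 = 53976 W
I_L = P_in / (√3·V_L·cosφ) = 53976 / (1.732 × 400 × 0.9) = 86.6 A

86.6 A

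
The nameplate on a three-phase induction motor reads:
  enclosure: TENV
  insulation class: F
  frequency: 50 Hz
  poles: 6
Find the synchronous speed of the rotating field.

1000 rpm

n_s = 120f/p = 120×50/6 = 1000 rpm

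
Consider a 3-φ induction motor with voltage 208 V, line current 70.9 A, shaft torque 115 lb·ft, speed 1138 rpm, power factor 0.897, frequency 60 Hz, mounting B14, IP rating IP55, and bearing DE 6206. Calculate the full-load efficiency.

81.1 %

τ = 115 lb·ft × 1.356 = 155.9 N·m
ω = 2π × 1138/60 = 119.2 rad/s; P_out = τω = 155.9 × 119.2 = 18583 W
P_in = √3·V_L·I_L·cosφ = 1.732 × 208 × 70.9 × 0.897 = 22911 W
η = P_out / P_in = 18583 / 22911 = 0.811 = 81.1%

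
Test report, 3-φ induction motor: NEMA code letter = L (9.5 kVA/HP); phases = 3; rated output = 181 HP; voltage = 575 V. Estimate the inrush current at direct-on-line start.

S_LR = 9.5 × 181 = 1719.5 kVA
I_LR = S_LR/(√3·V_L) = 1719500/(1.732×575) = 1730 A

1730 A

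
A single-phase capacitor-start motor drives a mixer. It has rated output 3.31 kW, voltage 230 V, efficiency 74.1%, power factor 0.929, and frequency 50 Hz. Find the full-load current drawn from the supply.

P_out = 3.31 kW = 3310 W
P_in = P_out / η = 3310 / 0.741 = 4467 W
I = P_in / (V·cosφ) = 4467 / (230 × 0.929) = 20.9 A

20.9 A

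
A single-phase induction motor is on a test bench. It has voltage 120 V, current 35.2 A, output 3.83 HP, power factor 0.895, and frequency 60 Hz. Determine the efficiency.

P_out = 3.83 × 746 = 2857 W
P_in = V·I·cosφ = 120 × 35.2 × 0.895 = 3780 W
η = P_out / P_in = 2857 / 3780 = 0.756 = 75.6%

75.6 %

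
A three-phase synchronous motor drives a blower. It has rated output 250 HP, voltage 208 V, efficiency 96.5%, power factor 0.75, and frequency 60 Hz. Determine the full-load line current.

715 A

P_out = 250 × 746 = 186500 W
P_in = P_out / η = 186500 / 0.965 = 193264 W
I_L = P_in / (√3·V_L·cosφ) = 193264 / (1.732 × 208 × 0.75) = 715 A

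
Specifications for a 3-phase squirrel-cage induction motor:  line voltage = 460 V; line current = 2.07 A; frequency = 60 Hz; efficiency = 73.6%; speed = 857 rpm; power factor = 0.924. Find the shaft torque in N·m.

P_in = √3·V·I·cosφ = 1.732 × 460 × 2.07 × 0.924 = 1524 W
P_out = η·P_in = 0.736 × 1524 = 1122 W
n = 857 rpm
ω = 2π×857/60 = 89.74 rad/s
τ = P_out/ω = 1122/89.74 = 12.5 N·m

12.5 N·m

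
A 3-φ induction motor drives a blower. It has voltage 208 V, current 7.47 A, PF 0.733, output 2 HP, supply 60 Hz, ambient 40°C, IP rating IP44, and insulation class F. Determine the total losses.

481 W

P_in = √3·V·I·cosφ = 1.732×208×7.47×0.733 = 1973 W
P_out = 2×746 = 1492 W
Losses = P_in − P_out = 1973 − 1492 = 481 W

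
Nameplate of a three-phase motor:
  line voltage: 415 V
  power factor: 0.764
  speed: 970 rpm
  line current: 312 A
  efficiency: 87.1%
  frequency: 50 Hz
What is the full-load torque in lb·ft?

P_in = √3·V·I·cosφ = 1.732 × 415 × 312 × 0.764 = 171334 W
P_out = η·P_in = 0.871 × 171334 = 149232 W
n = 970 rpm
ω = 2π×970/60 = 101.6 rad/s
τ = P_out/ω = 149232/101.6 = 1469 N·m
In lb·ft: 1469/1.356 = 1080 lb·ft

1080 lb·ft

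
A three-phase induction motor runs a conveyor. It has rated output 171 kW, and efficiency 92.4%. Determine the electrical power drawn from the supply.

P_out = 171000 W
P_in = P_out/η = 171000/0.924 = 185065 W = 185 kW

185 kW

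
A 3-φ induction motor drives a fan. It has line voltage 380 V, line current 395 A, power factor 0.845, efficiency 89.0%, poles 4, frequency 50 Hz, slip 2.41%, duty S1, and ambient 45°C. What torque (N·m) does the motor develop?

1280 N·m

P_in = √3·V·I·cosφ = 1.732 × 380 × 395 × 0.845 = 219677 W
P_out = η·P_in = 0.89 × 219677 = 195513 W
n_s = 120×50/4 = 1500 rpm; n = 1500×(1−0.0241) = 1464 rpm
ω = 2π×1464/60 = 153.3 rad/s
τ = P_out/ω = 195513/153.3 = 1280 N·m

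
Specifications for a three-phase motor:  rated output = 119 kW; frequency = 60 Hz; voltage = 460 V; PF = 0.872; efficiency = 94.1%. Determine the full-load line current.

P_out = 119 kW = 119000 W
P_in = P_out / η = 119000 / 0.941 = 126461 W
I_L = P_in / (√3·V_L·cosφ) = 126461 / (1.732 × 460 × 0.872) = 182 A

182 A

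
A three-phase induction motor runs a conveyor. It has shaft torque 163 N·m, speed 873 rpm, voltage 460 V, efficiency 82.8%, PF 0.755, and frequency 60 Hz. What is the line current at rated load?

ω = 2π×873/60 = 91.42 rad/s; P_out = τω = 163 × 91.42 = 14901 W
P_in = P_out / η = 14901 / 0.828 = 17996 W
I_L = P_in / (√3·V_L·cosφ) = 17996 / (1.732 × 460 × 0.755) = 29.9 A

29.9 A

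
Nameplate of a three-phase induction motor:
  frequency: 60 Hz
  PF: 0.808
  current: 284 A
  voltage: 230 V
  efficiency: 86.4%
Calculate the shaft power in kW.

79 kW

P_in = √3·V·I·cosφ = 1.732 × 230 × 284 × 0.808 = 91412 W
P_out = η·P_in = 0.864 × 91412 = 78980 W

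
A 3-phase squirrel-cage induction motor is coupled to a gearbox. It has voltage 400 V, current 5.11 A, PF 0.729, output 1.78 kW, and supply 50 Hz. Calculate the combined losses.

801 W

P_in = √3·V·I·cosφ = 1.732×400×5.11×0.729 = 2581 W
P_out = 1780 W
Losses = P_in − P_out = 2581 − 1780 = 801 W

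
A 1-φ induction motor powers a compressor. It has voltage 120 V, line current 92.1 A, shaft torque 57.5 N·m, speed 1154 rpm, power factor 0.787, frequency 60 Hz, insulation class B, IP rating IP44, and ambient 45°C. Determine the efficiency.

ω = 2π × 1154/60 = 120.8 rad/s; P_out = τω = 57.5 × 120.8 = 6946 W
P_in = V·I·cosφ = 120 × 92.1 × 0.787 = 8698 W
η = P_out / P_in = 6946 / 8698 = 0.799 = 79.9%

79.9 %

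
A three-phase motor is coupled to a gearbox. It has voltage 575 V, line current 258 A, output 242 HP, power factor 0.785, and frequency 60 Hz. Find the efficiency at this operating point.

89.5 %

P_out = 242 × 746 = 180532 W
P_in = √3·V_L·I_L·cosφ = 1.732 × 575 × 258 × 0.785 = 201700 W
η = P_out / P_in = 180532 / 201700 = 0.895 = 89.5%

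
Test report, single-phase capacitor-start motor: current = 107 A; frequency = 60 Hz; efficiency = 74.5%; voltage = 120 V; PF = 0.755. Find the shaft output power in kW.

P_in = V·I·cosφ = 120 × 107 × 0.755 = 9694 W
P_out = η·P_in = 0.745 × 9694 = 7222 W

7.22 kW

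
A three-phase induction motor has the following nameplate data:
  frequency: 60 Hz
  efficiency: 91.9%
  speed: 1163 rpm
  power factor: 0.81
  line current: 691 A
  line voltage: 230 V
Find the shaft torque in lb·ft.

1240 lb·ft

P_in = √3·V·I·cosφ = 1.732 × 230 × 691 × 0.81 = 222966 W
P_out = η·P_in = 0.919 × 222966 = 204906 W
n = 1163 rpm
ω = 2π×1163/60 = 121.8 rad/s
τ = P_out/ω = 204906/121.8 = 1682 N·m
In lb·ft: 1682/1.356 = 1240 lb·ft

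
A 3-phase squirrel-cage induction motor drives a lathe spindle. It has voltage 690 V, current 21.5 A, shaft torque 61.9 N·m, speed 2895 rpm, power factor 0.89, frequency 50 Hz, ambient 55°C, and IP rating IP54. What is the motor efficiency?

ω = 2π × 2895/60 = 303.2 rad/s; P_out = τω = 61.9 × 303.2 = 18768 W
P_in = √3·V_L·I_L·cosφ = 1.732 × 690 × 21.5 × 0.89 = 22868 W
η = P_out / P_in = 18768 / 22868 = 0.821 = 82.1%

82.1 %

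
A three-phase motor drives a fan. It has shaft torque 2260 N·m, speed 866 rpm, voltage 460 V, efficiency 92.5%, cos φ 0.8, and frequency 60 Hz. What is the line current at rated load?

ω = 2π×866/60 = 90.69 rad/s; P_out = τω = 2260 × 90.69 = 204959 W
P_in = P_out / η = 204959 / 0.925 = 221577 W
I_L = P_in / (√3·V_L·cosφ) = 221577 / (1.732 × 460 × 0.8) = 348 A

348 A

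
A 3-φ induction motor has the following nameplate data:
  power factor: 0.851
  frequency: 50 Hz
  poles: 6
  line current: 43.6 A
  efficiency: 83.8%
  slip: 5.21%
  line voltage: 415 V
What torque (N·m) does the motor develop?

P_in = √3·V·I·cosφ = 1.732 × 415 × 43.6 × 0.851 = 26669 W
P_out = η·P_in = 0.838 × 26669 = 22349 W
n_s = 120×50/6 = 1000 rpm; n = 1000×(1−0.0521) = 948 rpm
ω = 2π×948/60 = 99.27 rad/s
τ = P_out/ω = 22349/99.27 = 225 N·m

225 N·m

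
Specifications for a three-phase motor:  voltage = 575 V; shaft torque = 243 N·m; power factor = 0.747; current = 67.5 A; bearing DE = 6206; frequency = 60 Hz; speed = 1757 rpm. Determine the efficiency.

ω = 2π × 1757/60 = 184 rad/s; P_out = τω = 243 × 184 = 44712 W
P_in = √3·V_L·I_L·cosφ = 1.732 × 575 × 67.5 × 0.747 = 50216 W
η = P_out / P_in = 44712 / 50216 = 0.890 = 89.0%

89.0 %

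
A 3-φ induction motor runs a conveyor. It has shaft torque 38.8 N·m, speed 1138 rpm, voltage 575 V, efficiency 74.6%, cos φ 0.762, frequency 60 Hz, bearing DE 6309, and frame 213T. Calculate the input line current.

8.17 A

ω = 2π×1138/60 = 119.2 rad/s; P_out = τω = 38.8 × 119.2 = 4625 W
P_in = P_out / η = 4625 / 0.746 = 6200 W
I_L = P_in / (√3·V_L·cosφ) = 6200 / (1.732 × 575 × 0.762) = 8.17 A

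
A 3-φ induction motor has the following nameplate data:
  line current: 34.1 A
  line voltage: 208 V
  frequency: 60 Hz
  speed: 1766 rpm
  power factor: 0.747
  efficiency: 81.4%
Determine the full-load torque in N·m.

P_in = √3·V·I·cosφ = 1.732 × 208 × 34.1 × 0.747 = 9177 W
P_out = η·P_in = 0.814 × 9177 = 7470 W
n = 1766 rpm
ω = 2π×1766/60 = 184.9 rad/s
τ = P_out/ω = 7470/184.9 = 40.4 N·m

40.4 N·m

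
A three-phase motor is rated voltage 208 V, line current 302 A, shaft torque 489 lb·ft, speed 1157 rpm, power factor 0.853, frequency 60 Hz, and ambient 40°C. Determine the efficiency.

τ = 489 lb·ft × 1.356 = 663.1 N·m
ω = 2π × 1157/60 = 121.2 rad/s; P_out = τω = 663.1 × 121.2 = 80368 W
P_in = √3·V_L·I_L·cosφ = 1.732 × 208 × 302 × 0.853 = 92804 W
η = P_out / P_in = 80368 / 92804 = 0.866 = 86.6%

86.6 %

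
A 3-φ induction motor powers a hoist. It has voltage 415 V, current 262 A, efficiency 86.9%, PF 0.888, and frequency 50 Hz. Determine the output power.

145 kW

P_in = √3·V·I·cosφ = 1.732 × 415 × 262 × 0.888 = 167228 W
P_out = η·P_in = 0.869 × 167228 = 145321 W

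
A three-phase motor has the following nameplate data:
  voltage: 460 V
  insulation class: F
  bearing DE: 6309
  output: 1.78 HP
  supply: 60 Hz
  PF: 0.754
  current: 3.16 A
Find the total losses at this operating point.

570 W

P_in = √3·V·I·cosφ = 1.732×460×3.16×0.754 = 1898 W
P_out = 1.78×746 = 1328 W
Losses = P_in − P_out = 1898 − 1328 = 570 W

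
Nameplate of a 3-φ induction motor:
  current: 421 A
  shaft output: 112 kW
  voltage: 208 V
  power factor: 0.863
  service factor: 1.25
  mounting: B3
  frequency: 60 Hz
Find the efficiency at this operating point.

P_out = 112 kW = 112000 W
P_in = √3·V_L·I_L·cosφ = 1.732 × 208 × 421 × 0.863 = 130889 W
η = P_out / P_in = 112000 / 130889 = 0.856 = 85.6%

85.6 %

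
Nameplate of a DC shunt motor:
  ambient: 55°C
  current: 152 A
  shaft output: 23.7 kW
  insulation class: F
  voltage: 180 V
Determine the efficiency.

P_out = 23.7 kW = 23700 W
P_in = V·I = 180 × 152 = 27360 W
η = P_out / P_in = 23700 / 27360 = 0.866 = 86.6%

86.6 %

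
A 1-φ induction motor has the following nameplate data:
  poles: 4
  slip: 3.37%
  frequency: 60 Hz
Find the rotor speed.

1739 rpm

n_s = 120f/p = 120×60/4 = 1800 rpm
n = n_s(1 − s) = 1800 × (1 − 0.0337) = 1739 rpm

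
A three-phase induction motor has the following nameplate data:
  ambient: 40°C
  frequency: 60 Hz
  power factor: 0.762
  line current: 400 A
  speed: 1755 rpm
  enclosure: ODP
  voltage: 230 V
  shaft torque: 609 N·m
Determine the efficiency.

92.2 %

ω = 2π × 1755/60 = 183.8 rad/s; P_out = τω = 609 × 183.8 = 111934 W
P_in = √3·V_L·I_L·cosφ = 1.732 × 230 × 400 × 0.762 = 121420 W
η = P_out / P_in = 111934 / 121420 = 0.922 = 92.2%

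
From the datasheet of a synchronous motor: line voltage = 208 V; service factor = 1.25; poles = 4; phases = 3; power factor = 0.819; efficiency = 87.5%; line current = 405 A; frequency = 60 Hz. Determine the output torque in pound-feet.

P_in = √3·V·I·cosφ = 1.732 × 208 × 405 × 0.819 = 119495 W
P_out = η·P_in = 0.875 × 119495 = 104558 W
n = n_s = 120×60/4 = 1800 rpm (synchronous)
ω = 2π×1800/60 = 188.5 rad/s
τ = P_out/ω = 104558/188.5 = 554.7 N·m
In lb·ft: 554.7/1.356 = 409 lb·ft

409 lb·ft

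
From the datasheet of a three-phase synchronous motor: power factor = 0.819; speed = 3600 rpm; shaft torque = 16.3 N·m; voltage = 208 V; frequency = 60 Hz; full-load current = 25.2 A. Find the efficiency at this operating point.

82.6 %

ω = 2π × 3600/60 = 377 rad/s; P_out = τω = 16.3 × 377 = 6145 W
P_in = √3·V_L·I_L·cosφ = 1.732 × 208 × 25.2 × 0.819 = 7435 W
η = P_out / P_in = 6145 / 7435 = 0.826 = 82.6%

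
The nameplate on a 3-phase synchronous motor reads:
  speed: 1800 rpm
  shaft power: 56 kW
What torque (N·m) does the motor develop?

ω = 2π × 1800/60 = 188.5 rad/s
τ = P/ω = 56000/188.5 = 297 N·m

297 N·m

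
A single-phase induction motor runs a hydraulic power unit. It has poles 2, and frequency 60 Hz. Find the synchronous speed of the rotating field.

3600 rpm

n_s = 120f/p = 120×60/2 = 3600 rpm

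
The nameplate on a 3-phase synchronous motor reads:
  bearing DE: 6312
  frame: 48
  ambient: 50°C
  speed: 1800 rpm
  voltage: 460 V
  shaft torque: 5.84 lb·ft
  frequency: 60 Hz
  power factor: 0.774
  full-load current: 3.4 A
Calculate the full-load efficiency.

τ = 5.84 lb·ft × 1.356 = 7.919 N·m
ω = 2π × 1800/60 = 188.5 rad/s; P_out = τω = 7.919 × 188.5 = 1493 W
P_in = √3·V_L·I_L·cosφ = 1.732 × 460 × 3.4 × 0.774 = 2097 W
η = P_out / P_in = 1493 / 2097 = 0.712 = 71.2%

71.2 %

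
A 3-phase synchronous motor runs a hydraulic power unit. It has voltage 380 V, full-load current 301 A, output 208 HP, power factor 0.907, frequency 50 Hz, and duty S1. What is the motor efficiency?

86.4 %

P_out = 208 × 746 = 155168 W
P_in = √3·V_L·I_L·cosφ = 1.732 × 380 × 301 × 0.907 = 179682 W
η = P_out / P_in = 155168 / 179682 = 0.864 = 86.4%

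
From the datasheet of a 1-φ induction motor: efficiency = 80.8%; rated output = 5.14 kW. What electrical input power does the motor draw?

6.36 kW

P_out = 5140 W
P_in = P_out/η = 5140/0.808 = 6361 W = 6.36 kW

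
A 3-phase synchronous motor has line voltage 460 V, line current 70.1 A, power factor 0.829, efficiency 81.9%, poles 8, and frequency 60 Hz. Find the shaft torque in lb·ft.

297 lb·ft

P_in = √3·V·I·cosφ = 1.732 × 460 × 70.1 × 0.829 = 46300 W
P_out = η·P_in = 0.819 × 46300 = 37920 W
n = n_s = 120×60/8 = 900 rpm (synchronous)
ω = 2π×900/60 = 94.25 rad/s
τ = P_out/ω = 37920/94.25 = 402.3 N·m
In lb·ft: 402.3/1.356 = 297 lb·ft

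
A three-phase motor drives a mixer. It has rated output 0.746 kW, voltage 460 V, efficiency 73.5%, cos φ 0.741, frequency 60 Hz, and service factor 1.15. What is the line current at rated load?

P_out = 0.746 kW = 746 W
P_in = P_out / η = 746 / 0.735 = 1015 W
I_L = P_in / (√3·V_L·cosφ) = 1015 / (1.732 × 460 × 0.741) = 1.72 A

1.72 A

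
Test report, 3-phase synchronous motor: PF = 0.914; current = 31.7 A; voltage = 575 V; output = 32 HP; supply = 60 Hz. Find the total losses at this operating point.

4.98 kW

P_in = √3·V·I·cosφ = 1.732×575×31.7×0.914 = 28855 W
P_out = 32×746 = 23872 W
Losses = P_in − P_out = 28855 − 23872 = 4983 W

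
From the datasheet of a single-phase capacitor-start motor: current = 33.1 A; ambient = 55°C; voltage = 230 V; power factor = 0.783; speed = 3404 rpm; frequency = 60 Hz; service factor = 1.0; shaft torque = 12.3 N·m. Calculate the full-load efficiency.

ω = 2π × 3404/60 = 356.5 rad/s; P_out = τω = 12.3 × 356.5 = 4385 W
P_in = V·I·cosφ = 230 × 33.1 × 0.783 = 5961 W
η = P_out / P_in = 4385 / 5961 = 0.736 = 73.6%

73.6 %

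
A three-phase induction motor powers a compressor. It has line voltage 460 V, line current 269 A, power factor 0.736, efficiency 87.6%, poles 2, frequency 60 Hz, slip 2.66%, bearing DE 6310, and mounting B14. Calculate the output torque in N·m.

377 N·m

P_in = √3·V·I·cosφ = 1.732 × 460 × 269 × 0.736 = 157738 W
P_out = η·P_in = 0.876 × 157738 = 138178 W
n_s = 120×60/2 = 3600 rpm; n = 3600×(1−0.0266) = 3504 rpm
ω = 2π×3504/60 = 366.9 rad/s
τ = P_out/ω = 138178/366.9 = 377 N·m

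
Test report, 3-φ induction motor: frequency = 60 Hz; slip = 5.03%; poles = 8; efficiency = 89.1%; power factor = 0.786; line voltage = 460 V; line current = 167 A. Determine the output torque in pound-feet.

P_in = √3·V·I·cosφ = 1.732 × 460 × 167 × 0.786 = 104579 W
P_out = η·P_in = 0.891 × 104579 = 93180 W
n_s = 120×60/8 = 900 rpm; n = 900×(1−0.0503) = 855 rpm
ω = 2π×855/60 = 89.54 rad/s
τ = P_out/ω = 93180/89.54 = 1041 N·m
In lb·ft: 1041/1.356 = 768 lb·ft

768 lb·ft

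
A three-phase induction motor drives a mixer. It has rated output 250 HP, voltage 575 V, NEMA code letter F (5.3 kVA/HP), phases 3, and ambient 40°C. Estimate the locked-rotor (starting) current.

S_LR = 5.3 × 250 = 1325 kVA
I_LR = S_LR/(√3·V_L) = 1325000/(1.732×575) = 1330 A

1330 A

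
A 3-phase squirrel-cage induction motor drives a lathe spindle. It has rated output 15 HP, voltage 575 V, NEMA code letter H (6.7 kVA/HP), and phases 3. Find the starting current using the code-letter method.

S_LR = 6.7 × 15 = 100.5 kVA
I_LR = S_LR/(√3·V_L) = 100500/(1.732×575) = 101 A

101 A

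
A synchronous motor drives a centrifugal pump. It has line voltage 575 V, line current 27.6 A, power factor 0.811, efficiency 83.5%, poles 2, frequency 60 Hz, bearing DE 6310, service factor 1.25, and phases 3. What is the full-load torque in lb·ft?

36.4 lb·ft

P_in = √3·V·I·cosφ = 1.732 × 575 × 27.6 × 0.811 = 22292 W
P_out = η·P_in = 0.835 × 22292 = 18614 W
n = n_s = 120×60/2 = 3600 rpm (synchronous)
ω = 2π×3600/60 = 377 rad/s
τ = P_out/ω = 18614/377 = 49.37 N·m
In lb·ft: 49.37/1.356 = 36.4 lb·ft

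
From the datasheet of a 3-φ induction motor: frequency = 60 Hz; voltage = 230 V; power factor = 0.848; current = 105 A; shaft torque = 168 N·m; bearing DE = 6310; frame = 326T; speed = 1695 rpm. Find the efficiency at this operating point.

84.1 %

ω = 2π × 1695/60 = 177.5 rad/s; P_out = τω = 168 × 177.5 = 29820 W
P_in = √3·V_L·I_L·cosφ = 1.732 × 230 × 105 × 0.848 = 35470 W
η = P_out / P_in = 29820 / 35470 = 0.841 = 84.1%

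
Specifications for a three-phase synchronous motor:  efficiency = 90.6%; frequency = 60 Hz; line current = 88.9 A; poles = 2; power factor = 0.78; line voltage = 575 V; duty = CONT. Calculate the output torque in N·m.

166 N·m

P_in = √3·V·I·cosφ = 1.732 × 575 × 88.9 × 0.78 = 69058 W
P_out = η·P_in = 0.906 × 69058 = 62567 W
n = n_s = 120×60/2 = 3600 rpm (synchronous)
ω = 2π×3600/60 = 377 rad/s
τ = P_out/ω = 62567/377 = 166 N·m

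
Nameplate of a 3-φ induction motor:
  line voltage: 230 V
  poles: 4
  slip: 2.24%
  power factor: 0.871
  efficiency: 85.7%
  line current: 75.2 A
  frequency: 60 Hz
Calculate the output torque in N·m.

121 N·m

P_in = √3·V·I·cosφ = 1.732 × 230 × 75.2 × 0.871 = 26092 W
P_out = η·P_in = 0.857 × 26092 = 22361 W
n_s = 120×60/4 = 1800 rpm; n = 1800×(1−0.0224) = 1760 rpm
ω = 2π×1760/60 = 184.3 rad/s
τ = P_out/ω = 22361/184.3 = 121 N·m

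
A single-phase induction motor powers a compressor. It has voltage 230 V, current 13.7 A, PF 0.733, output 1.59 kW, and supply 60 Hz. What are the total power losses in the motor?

P_in = V·I·cosφ = 230×13.7×0.733 = 2310 W
P_out = 1590 W
Losses = P_in − P_out = 2310 − 1590 = 720 W

720 W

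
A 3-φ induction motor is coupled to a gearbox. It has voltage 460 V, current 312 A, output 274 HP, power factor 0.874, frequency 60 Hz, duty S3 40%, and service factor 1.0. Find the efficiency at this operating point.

94.1 %

P_out = 274 × 746 = 204404 W
P_in = √3·V_L·I_L·cosφ = 1.732 × 460 × 312 × 0.874 = 217256 W
η = P_out / P_in = 204404 / 217256 = 0.941 = 94.1%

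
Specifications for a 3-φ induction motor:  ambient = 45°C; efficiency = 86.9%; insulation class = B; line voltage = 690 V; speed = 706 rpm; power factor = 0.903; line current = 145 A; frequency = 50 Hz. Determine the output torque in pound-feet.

1360 lb·ft

P_in = √3·V·I·cosφ = 1.732 × 690 × 145 × 0.903 = 156478 W
P_out = η·P_in = 0.869 × 156478 = 135979 W
n = 706 rpm
ω = 2π×706/60 = 73.93 rad/s
τ = P_out/ω = 135979/73.93 = 1839 N·m
In lb·ft: 1839/1.356 = 1360 lb·ft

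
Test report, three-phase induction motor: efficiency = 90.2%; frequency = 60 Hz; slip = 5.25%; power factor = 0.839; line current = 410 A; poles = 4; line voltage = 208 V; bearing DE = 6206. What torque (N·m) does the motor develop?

P_in = √3·V·I·cosφ = 1.732 × 208 × 410 × 0.839 = 123924 W
P_out = η·P_in = 0.902 × 123924 = 111779 W
n_s = 120×60/4 = 1800 rpm; n = 1800×(1−0.0525) = 1706 rpm
ω = 2π×1706/60 = 178.7 rad/s
τ = P_out/ω = 111779/178.7 = 626 N·m

626 N·m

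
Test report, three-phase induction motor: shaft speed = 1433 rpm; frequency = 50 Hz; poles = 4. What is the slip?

n_s = 120f/p = 120×50/4 = 1500 rpm
s = (n_s − n)/n_s = (1500 − 1433)/1500 = 0.0447

4.47 %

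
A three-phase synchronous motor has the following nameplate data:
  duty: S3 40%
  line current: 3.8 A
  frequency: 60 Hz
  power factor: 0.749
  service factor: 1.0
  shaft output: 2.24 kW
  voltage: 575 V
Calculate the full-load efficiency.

P_out = 2.24 kW = 2240 W
P_in = √3·V_L·I_L·cosφ = 1.732 × 575 × 3.8 × 0.749 = 2835 W
η = P_out / P_in = 2240 / 2835 = 0.790 = 79.0%

79.0 %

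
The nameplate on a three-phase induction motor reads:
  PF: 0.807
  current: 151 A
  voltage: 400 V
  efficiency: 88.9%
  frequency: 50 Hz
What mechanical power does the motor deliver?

P_in = √3·V·I·cosφ = 1.732 × 400 × 151 × 0.807 = 84423 W
P_out = η·P_in = 0.889 × 84423 = 75052 W

75.1 kW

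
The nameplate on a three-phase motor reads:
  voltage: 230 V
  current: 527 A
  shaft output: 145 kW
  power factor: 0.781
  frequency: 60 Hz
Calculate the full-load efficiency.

88.4 %

P_out = 145 kW = 145000 W
P_in = √3·V_L·I_L·cosφ = 1.732 × 230 × 527 × 0.781 = 163960 W
η = P_out / P_in = 145000 / 163960 = 0.884 = 88.4%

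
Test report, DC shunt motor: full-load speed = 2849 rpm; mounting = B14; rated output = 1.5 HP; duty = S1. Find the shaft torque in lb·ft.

P_out = 1.5 × 746 = 1119 W
ω = 2π × 2849/60 = 298.3 rad/s
τ = P_out/ω = 1119/298.3 = 3.751 N·m
In lb·ft: 3.751/1.356 = 2.77 lb·ft

2.77 lb·ft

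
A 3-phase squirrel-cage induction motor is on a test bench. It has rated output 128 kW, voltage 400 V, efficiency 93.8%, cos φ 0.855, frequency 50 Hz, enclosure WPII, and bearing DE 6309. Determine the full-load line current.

P_out = 128 kW = 128000 W
P_in = P_out / η = 128000 / 0.938 = 136461 W
I_L = P_in / (√3·V_L·cosφ) = 136461 / (1.732 × 400 × 0.855) = 230 A

230 A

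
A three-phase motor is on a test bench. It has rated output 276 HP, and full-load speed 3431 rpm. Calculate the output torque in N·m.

573 N·m

P_out = 276 × 746 = 205896 W
ω = 2π × 3431/60 = 359.3 rad/s
τ = P_out/ω = 205896/359.3 = 573 N·m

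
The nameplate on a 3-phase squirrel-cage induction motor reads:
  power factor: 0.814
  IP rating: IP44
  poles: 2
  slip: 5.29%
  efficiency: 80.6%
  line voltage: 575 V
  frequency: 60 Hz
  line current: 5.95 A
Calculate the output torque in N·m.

10.9 N·m

P_in = √3·V·I·cosφ = 1.732 × 575 × 5.95 × 0.814 = 4823 W
P_out = η·P_in = 0.806 × 4823 = 3887 W
n_s = 120×60/2 = 3600 rpm; n = 3600×(1−0.0529) = 3410 rpm
ω = 2π×3410/60 = 357.1 rad/s
τ = P_out/ω = 3887/357.1 = 10.9 N·m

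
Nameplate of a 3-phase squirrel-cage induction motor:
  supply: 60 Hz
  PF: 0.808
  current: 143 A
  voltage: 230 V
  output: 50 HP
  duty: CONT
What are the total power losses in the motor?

P_in = √3·V·I·cosφ = 1.732×230×143×0.808 = 46028 W
P_out = 50×746 = 37300 W
Losses = P_in − P_out = 46028 − 37300 = 8728 W

8.73 kW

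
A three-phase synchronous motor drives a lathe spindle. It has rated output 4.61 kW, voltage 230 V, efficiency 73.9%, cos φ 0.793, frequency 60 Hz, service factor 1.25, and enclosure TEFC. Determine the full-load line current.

P_out = 4.61 kW = 4610 W
P_in = P_out / η = 4610 / 0.739 = 6238 W
I_L = P_in / (√3·V_L·cosφ) = 6238 / (1.732 × 230 × 0.793) = 19.7 A

19.7 A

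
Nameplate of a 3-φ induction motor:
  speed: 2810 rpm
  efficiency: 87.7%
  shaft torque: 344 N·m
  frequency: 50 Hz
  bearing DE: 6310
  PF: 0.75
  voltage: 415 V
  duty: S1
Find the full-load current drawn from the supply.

ω = 2π×2810/60 = 294.3 rad/s; P_out = τω = 344 × 294.3 = 101239 W
P_in = P_out / η = 101239 / 0.877 = 115438 W
I_L = P_in / (√3·V_L·cosφ) = 115438 / (1.732 × 415 × 0.75) = 214 A

214 A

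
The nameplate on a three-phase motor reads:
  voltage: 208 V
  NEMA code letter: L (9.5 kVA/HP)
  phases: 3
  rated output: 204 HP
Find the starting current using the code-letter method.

S_LR = 9.5 × 204 = 1938 kVA
I_LR = S_LR/(√3·V_L) = 1938000/(1.732×208) = 5380 A

5380 A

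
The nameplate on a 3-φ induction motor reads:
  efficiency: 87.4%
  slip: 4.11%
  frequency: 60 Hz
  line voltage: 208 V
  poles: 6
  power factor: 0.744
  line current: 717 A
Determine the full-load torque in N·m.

1390 N·m

P_in = √3·V·I·cosφ = 1.732 × 208 × 717 × 0.744 = 192178 W
P_out = η·P_in = 0.874 × 192178 = 167964 W
n_s = 120×60/6 = 1200 rpm; n = 1200×(1−0.0411) = 1151 rpm
ω = 2π×1151/60 = 120.5 rad/s
τ = P_out/ω = 167964/120.5 = 1390 N·m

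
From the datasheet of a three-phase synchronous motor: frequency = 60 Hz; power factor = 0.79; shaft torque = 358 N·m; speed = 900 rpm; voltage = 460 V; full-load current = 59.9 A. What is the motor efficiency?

ω = 2π × 900/60 = 94.25 rad/s; P_out = τω = 358 × 94.25 = 33742 W
P_in = √3·V_L·I_L·cosφ = 1.732 × 460 × 59.9 × 0.79 = 37702 W
η = P_out / P_in = 33742 / 37702 = 0.895 = 89.5%

89.5 %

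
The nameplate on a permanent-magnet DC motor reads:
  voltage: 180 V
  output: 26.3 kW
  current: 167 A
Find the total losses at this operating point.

3760 W

P_in = V·I = 180×167 = 30060 W
P_out = 26300 W
Losses = P_in − P_out = 30060 − 26300 = 3760 W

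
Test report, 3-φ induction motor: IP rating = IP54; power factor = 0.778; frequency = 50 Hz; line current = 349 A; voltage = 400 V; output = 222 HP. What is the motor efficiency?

88.0 %

P_out = 222 × 746 = 165612 W
P_in = √3·V_L·I_L·cosφ = 1.732 × 400 × 349 × 0.778 = 188110 W
η = P_out / P_in = 165612 / 188110 = 0.880 = 88.0%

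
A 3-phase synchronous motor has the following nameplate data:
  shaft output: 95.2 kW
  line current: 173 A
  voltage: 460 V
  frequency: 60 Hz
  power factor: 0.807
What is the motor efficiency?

85.6 %

P_out = 95.2 kW = 95200 W
P_in = √3·V_L·I_L·cosφ = 1.732 × 460 × 173 × 0.807 = 111231 W
η = P_out / P_in = 95200 / 111231 = 0.856 = 85.6%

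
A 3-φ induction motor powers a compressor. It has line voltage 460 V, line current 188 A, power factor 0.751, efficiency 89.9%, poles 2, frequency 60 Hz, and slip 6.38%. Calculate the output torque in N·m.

287 N·m

P_in = √3·V·I·cosφ = 1.732 × 460 × 188 × 0.751 = 112487 W
P_out = η·P_in = 0.899 × 112487 = 101126 W
n_s = 120×60/2 = 3600 rpm; n = 3600×(1−0.0638) = 3370 rpm
ω = 2π×3370/60 = 352.9 rad/s
τ = P_out/ω = 101126/352.9 = 287 N·m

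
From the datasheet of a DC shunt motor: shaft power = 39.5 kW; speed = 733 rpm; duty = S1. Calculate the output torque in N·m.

ω = 2π × 733/60 = 76.76 rad/s
τ = P/ω = 39500/76.76 = 515 N·m

515 N·m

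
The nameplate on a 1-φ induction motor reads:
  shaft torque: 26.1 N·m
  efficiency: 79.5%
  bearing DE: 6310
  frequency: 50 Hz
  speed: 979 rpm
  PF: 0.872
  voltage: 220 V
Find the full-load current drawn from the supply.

17.5 A

ω = 2π×979/60 = 102.5 rad/s; P_out = τω = 26.1 × 102.5 = 2675 W
P_in = P_out / η = 2675 / 0.795 = 3365 W
I = P_in / (V·cosφ) = 3365 / (220 × 0.872) = 17.5 A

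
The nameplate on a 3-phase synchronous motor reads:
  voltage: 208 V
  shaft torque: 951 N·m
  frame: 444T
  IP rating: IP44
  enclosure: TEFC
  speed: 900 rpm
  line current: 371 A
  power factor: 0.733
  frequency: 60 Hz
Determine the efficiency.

ω = 2π × 900/60 = 94.25 rad/s; P_out = τω = 951 × 94.25 = 89632 W
P_in = √3·V_L·I_L·cosφ = 1.732 × 208 × 371 × 0.733 = 97969 W
η = P_out / P_in = 89632 / 97969 = 0.915 = 91.5%

91.5 %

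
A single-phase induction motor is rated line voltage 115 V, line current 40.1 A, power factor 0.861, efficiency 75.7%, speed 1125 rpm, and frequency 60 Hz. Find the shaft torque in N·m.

P_in = V·I·cosφ = 115 × 40.1 × 0.861 = 3971 W
P_out = η·P_in = 0.757 × 3971 = 3006 W
n = 1125 rpm
ω = 2π×1125/60 = 117.8 rad/s
τ = P_out/ω = 3006/117.8 = 25.5 N·m

25.5 N·m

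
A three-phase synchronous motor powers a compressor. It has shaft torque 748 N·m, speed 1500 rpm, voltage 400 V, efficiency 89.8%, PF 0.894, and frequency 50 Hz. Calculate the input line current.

211 A

ω = 2π×1500/60 = 157.1 rad/s; P_out = τω = 748 × 157.1 = 117511 W
P_in = P_out / η = 117511 / 0.898 = 130859 W
I_L = P_in / (√3·V_L·cosφ) = 130859 / (1.732 × 400 × 0.894) = 211 A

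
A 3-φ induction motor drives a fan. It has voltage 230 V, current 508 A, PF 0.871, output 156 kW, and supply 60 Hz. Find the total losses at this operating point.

20.3 kW

P_in = √3·V·I·cosφ = 1.732×230×508×0.871 = 176262 W
P_out = 156000 W
Losses = P_in − P_out = 176262 − 156000 = 20262 W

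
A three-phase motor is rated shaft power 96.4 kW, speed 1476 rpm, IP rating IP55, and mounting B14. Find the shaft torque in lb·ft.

ω = 2π × 1476/60 = 154.6 rad/s
τ = P/ω = 96400/154.6 = 623.5 N·m
In lb·ft: 623.5/1.356 = 460 lb·ft

460 lb·ft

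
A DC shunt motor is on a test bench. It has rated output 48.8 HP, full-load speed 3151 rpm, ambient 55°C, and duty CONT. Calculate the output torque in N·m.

P_out = 48.8 × 746 = 36405 W
ω = 2π × 3151/60 = 330 rad/s
τ = P_out/ω = 36405/330 = 110 N·m

110 N·m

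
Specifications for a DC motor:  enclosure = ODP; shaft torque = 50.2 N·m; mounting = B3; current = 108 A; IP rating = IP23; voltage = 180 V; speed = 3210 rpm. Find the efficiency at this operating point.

86.8 %

ω = 2π × 3210/60 = 336.2 rad/s; P_out = τω = 50.2 × 336.2 = 16877 W
P_in = V·I = 180 × 108 = 19440 W
η = P_out / P_in = 16877 / 19440 = 0.868 = 86.8%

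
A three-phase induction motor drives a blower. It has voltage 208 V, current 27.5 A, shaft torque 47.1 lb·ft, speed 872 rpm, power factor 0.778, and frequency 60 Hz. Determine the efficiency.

75.7 %

τ = 47.1 lb·ft × 1.356 = 63.87 N·m
ω = 2π × 872/60 = 91.32 rad/s; P_out = τω = 63.87 × 91.32 = 5833 W
P_in = √3·V_L·I_L·cosφ = 1.732 × 208 × 27.5 × 0.778 = 7708 W
η = P_out / P_in = 5833 / 7708 = 0.757 = 75.7%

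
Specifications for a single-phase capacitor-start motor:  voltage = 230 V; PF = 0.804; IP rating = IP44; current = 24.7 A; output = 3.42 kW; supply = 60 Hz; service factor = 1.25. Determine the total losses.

P_in = V·I·cosφ = 230×24.7×0.804 = 4568 W
P_out = 3420 W
Losses = P_in − P_out = 4568 − 3420 = 1148 W

1.15 kW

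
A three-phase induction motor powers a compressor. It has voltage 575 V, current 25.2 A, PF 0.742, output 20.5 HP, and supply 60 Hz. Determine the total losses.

P_in = √3·V·I·cosφ = 1.732×575×25.2×0.742 = 18622 W
P_out = 20.5×746 = 15293 W
Losses = P_in − P_out = 18622 − 15293 = 3329 W

3.33 kW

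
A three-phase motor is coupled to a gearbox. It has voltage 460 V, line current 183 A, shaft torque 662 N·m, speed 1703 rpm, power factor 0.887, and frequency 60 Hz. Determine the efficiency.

91.3 %

ω = 2π × 1703/60 = 178.3 rad/s; P_out = τω = 662 × 178.3 = 118035 W
P_in = √3·V_L·I_L·cosφ = 1.732 × 460 × 183 × 0.887 = 129324 W
η = P_out / P_in = 118035 / 129324 = 0.913 = 91.3%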